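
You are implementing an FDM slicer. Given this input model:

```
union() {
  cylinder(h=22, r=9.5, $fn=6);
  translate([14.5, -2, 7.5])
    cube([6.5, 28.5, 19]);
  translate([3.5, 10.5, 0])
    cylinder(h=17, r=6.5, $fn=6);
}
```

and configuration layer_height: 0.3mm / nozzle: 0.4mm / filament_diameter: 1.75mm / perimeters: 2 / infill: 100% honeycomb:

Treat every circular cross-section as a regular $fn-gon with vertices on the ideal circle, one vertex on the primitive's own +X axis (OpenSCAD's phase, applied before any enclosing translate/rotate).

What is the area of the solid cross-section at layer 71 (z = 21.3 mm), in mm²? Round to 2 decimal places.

419.73 mm²

At z = 21.3 mm: the r=9.5 cylinder gives a regular 6-gon of circumradius 9.5 (constant along its height) (area = (6/2)·9.500²·sin(360°/6) = 234.48 mm²); the 6.5×28.5 cube at (14.5, -2) contributes its full rectangle (area 185.25 mm²); the cylinder at (3.5, 10.5) is absent (z outside [0, 17]); Merging all regions: the 2 present regions are separate (no shared area or edge), so areas and boundary lengths simply add and each stays a separate island — area = 419.73 mm². Overall, the cross-section has 2 separate islands. Net area = 419.73 mm².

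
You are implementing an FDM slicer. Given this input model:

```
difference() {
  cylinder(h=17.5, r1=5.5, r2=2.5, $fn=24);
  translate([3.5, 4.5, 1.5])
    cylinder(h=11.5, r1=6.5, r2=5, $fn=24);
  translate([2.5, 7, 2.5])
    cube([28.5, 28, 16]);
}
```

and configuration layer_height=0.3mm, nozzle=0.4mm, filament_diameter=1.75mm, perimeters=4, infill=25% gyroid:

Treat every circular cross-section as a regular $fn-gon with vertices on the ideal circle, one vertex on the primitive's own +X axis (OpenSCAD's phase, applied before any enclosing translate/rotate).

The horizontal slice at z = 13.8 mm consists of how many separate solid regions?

1

At z = 13.8 mm: the cone: at t=0.789 of its height the radius interpolates to r₁+(r₂−r₁)t = 3.134, giving a regular 24-gon of that circumradius; the cone at (3.5, 4.5) is absent (z outside [1.5, 13]); the 28.5×28 cube at (2.5, 7) contributes its full rectangle; Taking the first minus the rest: starting from the cone, the 28.5×28 cube at (2.5, 7) misses the remaining region (no effect) — 1 connected region. The result has 1 disconnected region.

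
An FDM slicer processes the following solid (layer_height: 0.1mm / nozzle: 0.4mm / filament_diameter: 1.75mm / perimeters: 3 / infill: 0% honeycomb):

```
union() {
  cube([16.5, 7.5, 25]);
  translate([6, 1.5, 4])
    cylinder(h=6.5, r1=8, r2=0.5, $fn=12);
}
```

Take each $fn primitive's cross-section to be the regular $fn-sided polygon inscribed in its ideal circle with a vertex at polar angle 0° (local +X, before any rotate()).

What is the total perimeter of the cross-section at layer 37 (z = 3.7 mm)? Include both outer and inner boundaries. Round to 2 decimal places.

At z = 3.7 mm: the 16.5×7.5 cube contributes its full rectangle (perimeter 48.00 mm); the cone at (6, 1.5) is not intersected at this z (z outside [4, 10.5]); Merging all regions: only the 16.5×7.5 cube is present, so the union is just that shape — boundary = 48.00 mm. Overall, the cross-section is a single solid region. Total boundary length (outer) = 48.00 mm.

48.00 mm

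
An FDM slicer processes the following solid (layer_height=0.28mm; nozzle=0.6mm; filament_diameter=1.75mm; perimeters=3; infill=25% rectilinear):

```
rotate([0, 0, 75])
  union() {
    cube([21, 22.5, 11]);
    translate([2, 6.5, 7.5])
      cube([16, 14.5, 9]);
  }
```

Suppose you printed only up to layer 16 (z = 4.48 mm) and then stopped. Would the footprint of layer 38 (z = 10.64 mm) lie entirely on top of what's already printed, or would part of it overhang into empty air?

entirely on top

Compare the two slices. At z = 4.48: the cube is present — its section is the full 21×22.5 rectangle (area 472.50 mm²); the cube at (2, 6.5) is absent (z outside [7.5, 16.5]); Merging all regions: only the 21×22.5 cube is present, so the union is just that shape — area = 472.50 mm²; (rotated 75° about Z; rotation is an isometry so areas/perimeters/island counts are preserved). At z = 10.64: the 21×22.5 cube contributes its full rectangle (area 472.50 mm²); the 16×14.5 cube at (2, 6.5) contributes its full rectangle (area 232.00 mm²); Merging all regions: the 16×14.5 cube at (2, 6.5) lies entirely inside the 21×22.5 cube, so the union is just the 21×22.5 cube — area = 472.50 mm²; (rotated 75° about Z; rotation is an isometry so areas/perimeters/island counts are preserved). Checking containment: the cross-section at z = 10.64 is a subset of the cross-section at z = 4.48.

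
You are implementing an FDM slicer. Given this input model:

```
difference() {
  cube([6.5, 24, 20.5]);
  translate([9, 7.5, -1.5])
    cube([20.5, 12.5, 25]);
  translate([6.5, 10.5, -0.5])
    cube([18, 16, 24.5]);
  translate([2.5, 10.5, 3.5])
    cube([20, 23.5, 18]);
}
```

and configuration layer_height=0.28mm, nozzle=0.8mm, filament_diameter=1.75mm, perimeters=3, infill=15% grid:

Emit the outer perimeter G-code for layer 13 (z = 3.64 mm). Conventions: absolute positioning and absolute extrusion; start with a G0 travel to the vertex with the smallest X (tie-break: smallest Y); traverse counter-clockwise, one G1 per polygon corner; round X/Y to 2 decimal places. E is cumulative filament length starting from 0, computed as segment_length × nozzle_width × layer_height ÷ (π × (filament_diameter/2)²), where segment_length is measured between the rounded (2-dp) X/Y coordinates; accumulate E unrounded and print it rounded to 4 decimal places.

At z = 3.64 mm: the 6.5×24 cube contributes its full rectangle; the 20.5×12.5 cube at (9, 7.5) contributes its full rectangle; the cube at (6.5, 10.5) (footprint 18×16) is included at this height; the 20×23.5 cube at (2.5, 10.5) contributes its full rectangle; Taking the first minus the rest: starting from the 6.5×24 cube, the 20.5×12.5 cube at (9, 7.5) misses the remaining region (no effect); the 18×16 cube at (6.5, 10.5) misses the remaining region (no effect); the 20×23.5 cube at (2.5, 10.5) partially overlaps it — only the 54.00 mm² overlap (of its 470.00 mm²) is removed, clipping the outline — 1 connected region. The outline is a single polygon with 6 vertices. Extrusion per mm of travel: 0.8 × 0.28 / (π × 0.875²) = 0.093128. Accumulating E over each segment gives final E = 5.6808.

G0 X0.00 Y0.00 Z3.64
G1 X6.50 Y0.00 E0.6053
G1 X6.50 Y10.50 E1.5832
G1 X2.50 Y10.50 E1.9557
G1 X2.50 Y24.00 E3.2129
G1 X0.00 Y24.00 E3.4457
G1 X0.00 Y0.00 E5.6808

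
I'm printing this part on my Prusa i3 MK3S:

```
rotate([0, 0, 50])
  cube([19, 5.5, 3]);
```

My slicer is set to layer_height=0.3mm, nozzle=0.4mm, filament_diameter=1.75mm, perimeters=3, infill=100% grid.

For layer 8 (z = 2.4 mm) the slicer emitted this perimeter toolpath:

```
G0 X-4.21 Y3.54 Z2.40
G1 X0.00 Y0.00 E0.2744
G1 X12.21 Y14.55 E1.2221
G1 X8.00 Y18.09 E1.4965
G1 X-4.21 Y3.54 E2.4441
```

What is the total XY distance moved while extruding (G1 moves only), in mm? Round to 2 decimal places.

48.99 mm

Sum the Euclidean lengths of each G1 segment: total = 48.99 mm.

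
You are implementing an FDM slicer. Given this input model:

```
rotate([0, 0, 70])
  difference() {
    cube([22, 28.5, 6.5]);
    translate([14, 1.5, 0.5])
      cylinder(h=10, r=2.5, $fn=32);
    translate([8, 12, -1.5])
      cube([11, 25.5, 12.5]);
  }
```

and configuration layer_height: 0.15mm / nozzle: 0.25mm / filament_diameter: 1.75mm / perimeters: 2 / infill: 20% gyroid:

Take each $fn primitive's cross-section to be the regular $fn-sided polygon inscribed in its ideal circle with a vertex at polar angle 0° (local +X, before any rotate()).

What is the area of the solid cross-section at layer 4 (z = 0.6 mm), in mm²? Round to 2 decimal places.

428.75 mm²

At z = 0.6 mm: the 22×28.5 cube contributes its full rectangle (area 627.00 mm²); the r=2.5 cylinder at (14, 1.5) contributes a regular 32-gon of circumradius 2.5 (area = (32/2)·2.500²·sin(360°/32) = 19.51 mm²); the 11×25.5 cube at (8, 12) contributes its full rectangle (area 280.50 mm²); Subtracting the remaining from the first: starting from the 22×28.5 cube (627.00 mm²), the r=2.5 cylinder at (14, 1.5) partially overlaps it — only the 16.75 mm² overlap (of its 19.51 mm²) is removed, clipping the outline; the 11×25.5 cube at (8, 12) partially overlaps it — only the 181.50 mm² overlap (of its 280.50 mm²) is removed, clipping the outline — area = 428.75 mm²; (whole slice rotated 70° about Z — lengths, areas and connectivity unchanged). Overall, the cross-section is a single solid region. Net area = 428.75 mm².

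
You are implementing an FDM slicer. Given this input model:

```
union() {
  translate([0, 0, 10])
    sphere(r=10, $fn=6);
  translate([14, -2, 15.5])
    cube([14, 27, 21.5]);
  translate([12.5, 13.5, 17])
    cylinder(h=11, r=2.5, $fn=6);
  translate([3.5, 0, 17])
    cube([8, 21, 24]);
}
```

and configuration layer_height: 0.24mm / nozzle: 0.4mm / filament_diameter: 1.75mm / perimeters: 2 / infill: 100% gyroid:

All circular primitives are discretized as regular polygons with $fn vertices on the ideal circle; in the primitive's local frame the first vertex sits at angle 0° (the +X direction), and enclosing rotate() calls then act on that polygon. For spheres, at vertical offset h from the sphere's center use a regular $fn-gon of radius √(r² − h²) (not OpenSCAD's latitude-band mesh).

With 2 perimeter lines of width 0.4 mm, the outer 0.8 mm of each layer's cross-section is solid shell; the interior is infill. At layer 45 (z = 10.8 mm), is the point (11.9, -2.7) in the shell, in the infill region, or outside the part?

outside

At z = 10.8 mm: the r=10 sphere slices to a regular 6-gon of circumradius 9.968 (√(r²−h²) with h=0.8 from center); the cube at (14, -2) does not reach this height (z outside [15.5, 37]); the cylinder at (12.5, 13.5) is not intersected at this z (z outside [17, 28]); the cube at (3.5, 0) is absent (z outside [17, 41]); Taking the union: only the r=10 sphere is present, so the union is just that shape — 1 connected region. Overall, the cross-section is a single solid region. The nearest boundary edge runs (4.98, -8.63)→(9.97, 0.00); distance from the point to it = 3.02 mm. The point is not inside any of the regions above, so it lies outside the cross-section (3.02 mm from the nearest boundary).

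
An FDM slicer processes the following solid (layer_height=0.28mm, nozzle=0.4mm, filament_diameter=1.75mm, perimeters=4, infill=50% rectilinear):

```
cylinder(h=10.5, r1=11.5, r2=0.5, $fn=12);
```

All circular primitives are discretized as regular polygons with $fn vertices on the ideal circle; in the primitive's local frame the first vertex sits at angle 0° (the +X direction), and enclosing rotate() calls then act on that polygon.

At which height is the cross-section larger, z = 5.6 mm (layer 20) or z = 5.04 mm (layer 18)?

Layer 20 (z = 5.6): the cone: at t=0.533 of its height the radius interpolates to r₁+(r₂−r₁)t = 5.633, giving a regular 12-gon of that circumradius (area = (12/2)·5.633²·sin(360°/12) = 95.20 mm²). So its area = 95.20 mm². Layer 18 (z = 5.04): the cone (r1=11.5→r2=0.5) has section circumradius 6.220 here — a regular 12-gon (area = (12/2)·6.220²·sin(360°/12) = 116.07 mm²). So its area = 116.07 mm². Layer 18 is larger (116.07 vs 95.20 mm²).

layer 18 (z = 5.04 mm)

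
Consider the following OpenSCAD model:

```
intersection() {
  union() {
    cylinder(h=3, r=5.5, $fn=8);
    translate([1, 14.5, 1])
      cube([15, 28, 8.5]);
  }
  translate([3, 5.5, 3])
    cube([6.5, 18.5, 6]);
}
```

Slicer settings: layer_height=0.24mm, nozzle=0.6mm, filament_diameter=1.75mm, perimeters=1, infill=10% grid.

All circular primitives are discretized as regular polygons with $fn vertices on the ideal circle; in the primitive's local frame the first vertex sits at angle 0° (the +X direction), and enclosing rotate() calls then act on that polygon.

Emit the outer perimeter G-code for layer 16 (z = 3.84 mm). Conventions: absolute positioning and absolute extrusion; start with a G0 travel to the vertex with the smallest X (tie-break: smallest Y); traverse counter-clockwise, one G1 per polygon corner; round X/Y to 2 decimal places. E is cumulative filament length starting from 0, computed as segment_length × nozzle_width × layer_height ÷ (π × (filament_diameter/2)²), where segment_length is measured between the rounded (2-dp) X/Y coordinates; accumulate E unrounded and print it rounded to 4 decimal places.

At z = 3.84 mm: the cylinder is absent (z outside [0, 3]); the cube at (1, 14.5) (footprint 15×28) is included at this height; Combining (union): only the 15×28 cube at (1, 14.5) is present, so the union is just that shape — 1 connected region; the cube at (3, 5.5) is present — its section is the full 6.5×18.5 rectangle; After intersecting: the 6.5×18.5 cube at (3, 5.5) partially overlaps that combined region; clipping to the common part keeps 61.75 mm² — 1 connected region. The outline is a single polygon with 4 vertices. Extrusion per mm of travel: 0.6 × 0.24 / (π × 0.875²) = 0.059868. Accumulating E over each segment gives final E = 1.9158.

G0 X3.00 Y14.50 Z3.84
G1 X9.50 Y14.50 E0.3891
G1 X9.50 Y24.00 E0.9579
G1 X3.00 Y24.00 E1.3470
G1 X3.00 Y14.50 E1.9158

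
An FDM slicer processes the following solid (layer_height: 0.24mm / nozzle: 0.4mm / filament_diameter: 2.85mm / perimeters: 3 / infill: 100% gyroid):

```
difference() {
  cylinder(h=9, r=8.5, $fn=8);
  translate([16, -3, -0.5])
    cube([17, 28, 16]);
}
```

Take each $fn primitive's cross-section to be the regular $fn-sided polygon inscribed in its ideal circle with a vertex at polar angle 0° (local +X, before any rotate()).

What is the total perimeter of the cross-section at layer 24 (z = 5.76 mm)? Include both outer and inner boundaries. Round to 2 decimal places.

52.04 mm

At z = 5.76 mm: the r=8.5 cylinder gives a regular 8-gon of circumradius 8.5 (constant along its height) (perimeter = 2·8·8.500·sin(180°/8) = 52.04 mm); the cube at (16, -3) is present — its section is the full 17×28 rectangle (perimeter 90.00 mm); Subtracting the remaining from the first: starting from the r=8.5 cylinder, the 17×28 cube at (16, -3) misses the remaining region (no effect) — boundary = 52.04 mm. Overall, the cross-section is a single solid region. Total boundary length (outer) = 52.04 mm.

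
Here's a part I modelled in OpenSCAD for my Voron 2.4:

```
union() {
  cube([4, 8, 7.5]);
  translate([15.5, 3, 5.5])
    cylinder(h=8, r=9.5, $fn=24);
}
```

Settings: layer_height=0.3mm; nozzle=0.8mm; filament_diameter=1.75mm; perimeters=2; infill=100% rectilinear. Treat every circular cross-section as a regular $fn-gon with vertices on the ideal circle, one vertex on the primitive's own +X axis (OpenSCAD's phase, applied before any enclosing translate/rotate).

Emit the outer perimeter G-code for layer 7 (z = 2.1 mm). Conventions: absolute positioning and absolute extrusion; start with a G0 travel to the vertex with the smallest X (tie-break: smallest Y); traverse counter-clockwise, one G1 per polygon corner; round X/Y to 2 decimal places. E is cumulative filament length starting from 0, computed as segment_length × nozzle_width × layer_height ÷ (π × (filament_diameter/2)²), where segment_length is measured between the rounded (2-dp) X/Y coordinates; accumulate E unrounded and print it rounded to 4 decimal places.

G0 X0.00 Y0.00 Z2.10
G1 X4.00 Y0.00 E0.3991
G1 X4.00 Y8.00 E1.1974
G1 X0.00 Y8.00 E1.5965
G1 X0.00 Y0.00 E2.3947

At z = 2.1 mm: the 4×8 cube contributes its full rectangle; the cylinder at (15.5, 3) does not reach this height (z outside [5.5, 13.5]); Merging all regions: only the 4×8 cube is present, so the union is just that shape — 1 connected region. The outline is a single polygon with 4 vertices. Extrusion per mm of travel: 0.8 × 0.3 / (π × 0.875²) = 0.099780. Accumulating E over each segment gives final E = 2.3947.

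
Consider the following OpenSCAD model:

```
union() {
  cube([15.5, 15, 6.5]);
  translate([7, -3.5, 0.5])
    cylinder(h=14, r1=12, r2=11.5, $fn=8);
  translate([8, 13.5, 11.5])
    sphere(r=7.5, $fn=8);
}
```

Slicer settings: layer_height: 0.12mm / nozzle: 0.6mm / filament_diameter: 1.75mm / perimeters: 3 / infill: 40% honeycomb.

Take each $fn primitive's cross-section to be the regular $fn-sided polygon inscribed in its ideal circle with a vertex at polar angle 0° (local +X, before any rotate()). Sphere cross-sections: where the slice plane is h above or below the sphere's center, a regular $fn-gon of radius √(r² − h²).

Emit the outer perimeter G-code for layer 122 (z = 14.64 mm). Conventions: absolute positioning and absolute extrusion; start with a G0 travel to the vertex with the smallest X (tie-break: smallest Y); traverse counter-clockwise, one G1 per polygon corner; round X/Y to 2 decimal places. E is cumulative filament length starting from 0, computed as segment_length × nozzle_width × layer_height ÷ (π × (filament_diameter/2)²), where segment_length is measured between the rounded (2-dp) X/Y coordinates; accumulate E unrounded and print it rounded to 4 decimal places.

G0 X1.19 Y13.50 Z14.64
G1 X3.18 Y8.68 E0.1561
G1 X8.00 Y6.69 E0.3122
G1 X12.82 Y8.68 E0.4683
G1 X14.81 Y13.50 E0.6244
G1 X12.82 Y18.32 E0.7805
G1 X8.00 Y20.31 E0.9366
G1 X3.18 Y18.32 E1.0927
G1 X1.19 Y13.50 E1.2488

At z = 14.64 mm: the cube does not reach this height (z outside [0, 6.5]); the cone at (7, -3.5) is absent (z outside [0.5, 14.5]); the sphere at (8, 13.5): section is a regular 8-gon, circumradius = √(r²−h²) = √(7.5²−3.14²) = 6.811; Taking the union: only the r=7.5 sphere at (8, 13.5) is present, so the union is just that shape — 1 connected region. The outline is a single polygon with 8 vertices. Extrusion per mm of travel: 0.6 × 0.12 / (π × 0.875²) = 0.029934. Accumulating E over each segment gives final E = 1.2488.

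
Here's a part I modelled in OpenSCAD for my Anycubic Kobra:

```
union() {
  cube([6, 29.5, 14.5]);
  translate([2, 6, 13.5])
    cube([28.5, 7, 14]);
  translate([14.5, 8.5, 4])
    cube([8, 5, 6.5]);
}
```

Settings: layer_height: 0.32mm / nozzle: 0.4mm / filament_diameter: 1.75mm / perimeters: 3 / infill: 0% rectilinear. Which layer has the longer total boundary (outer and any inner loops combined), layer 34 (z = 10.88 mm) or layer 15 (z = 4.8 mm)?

layer 15 (z = 4.8 mm)

Layer 34 (z = 10.88): the cube (footprint 6×29.5) is included at this height (perimeter 71.00 mm); the cube at (2, 6) is absent (z outside [13.5, 27.5]); the cube at (14.5, 8.5) is not intersected at this z (z outside [4, 10.5]); Combining (union): only the 6×29.5 cube is present, so the union is just that shape — boundary = 71.00 mm. So its perimeter = 71.00 mm. Layer 15 (z = 4.8): the cube (footprint 6×29.5) is included at this height (perimeter 71.00 mm); the cube at (2, 6) is not intersected at this z (z outside [13.5, 27.5]); the 8×5 cube at (14.5, 8.5) contributes its full rectangle (perimeter 26.00 mm); Taking the union: the 2 present regions are separate (no shared area or edge), so areas and boundary lengths simply add and each stays a separate island — boundary = 97.00 mm. So its perimeter = 97.00 mm. Layer 15 is larger (97.00 vs 71.00 mm).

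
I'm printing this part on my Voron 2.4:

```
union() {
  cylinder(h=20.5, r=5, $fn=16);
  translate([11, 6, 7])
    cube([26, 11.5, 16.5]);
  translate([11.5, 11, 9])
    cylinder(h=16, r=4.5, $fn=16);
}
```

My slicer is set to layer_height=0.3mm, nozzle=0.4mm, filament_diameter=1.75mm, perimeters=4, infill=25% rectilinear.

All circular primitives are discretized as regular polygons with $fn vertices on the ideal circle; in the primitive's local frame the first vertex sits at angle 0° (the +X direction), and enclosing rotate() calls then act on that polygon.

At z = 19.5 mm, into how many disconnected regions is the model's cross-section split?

At z = 19.5 mm: the r=5 cylinder contributes a regular 16-gon of circumradius 5; the cube at (11, 6) is present — its section is the full 26×11.5 rectangle; the cylinder at (11.5, 11): section is a regular 16-gon, circumradius r=4.5; Taking the union: the regions partially overlap (shared area 35.45 mm²), so overlapping operands fuse into one piece — 2 connected regions. The result has 2 disconnected regions.

2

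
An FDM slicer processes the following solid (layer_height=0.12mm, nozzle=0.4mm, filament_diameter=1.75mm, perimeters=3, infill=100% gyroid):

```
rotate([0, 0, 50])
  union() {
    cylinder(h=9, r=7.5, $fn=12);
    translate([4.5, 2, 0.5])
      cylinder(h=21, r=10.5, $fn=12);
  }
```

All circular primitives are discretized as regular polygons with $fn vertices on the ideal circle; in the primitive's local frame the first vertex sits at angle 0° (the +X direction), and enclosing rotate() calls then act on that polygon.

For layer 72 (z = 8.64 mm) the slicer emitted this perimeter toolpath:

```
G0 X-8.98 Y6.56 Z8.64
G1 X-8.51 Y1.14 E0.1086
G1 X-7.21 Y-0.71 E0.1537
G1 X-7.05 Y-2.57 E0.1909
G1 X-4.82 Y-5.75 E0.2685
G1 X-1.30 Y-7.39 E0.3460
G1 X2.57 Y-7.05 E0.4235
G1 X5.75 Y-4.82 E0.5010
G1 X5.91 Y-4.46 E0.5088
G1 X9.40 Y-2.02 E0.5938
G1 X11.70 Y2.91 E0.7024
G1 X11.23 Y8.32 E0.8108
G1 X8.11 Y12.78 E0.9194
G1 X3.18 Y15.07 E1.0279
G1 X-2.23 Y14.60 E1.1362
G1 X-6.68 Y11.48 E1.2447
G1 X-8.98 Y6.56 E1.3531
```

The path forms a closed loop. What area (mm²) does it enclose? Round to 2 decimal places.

Apply the shoelace formula to the sequence of (X, Y) vertices; enclosed area = 351.65 mm².

351.65 mm²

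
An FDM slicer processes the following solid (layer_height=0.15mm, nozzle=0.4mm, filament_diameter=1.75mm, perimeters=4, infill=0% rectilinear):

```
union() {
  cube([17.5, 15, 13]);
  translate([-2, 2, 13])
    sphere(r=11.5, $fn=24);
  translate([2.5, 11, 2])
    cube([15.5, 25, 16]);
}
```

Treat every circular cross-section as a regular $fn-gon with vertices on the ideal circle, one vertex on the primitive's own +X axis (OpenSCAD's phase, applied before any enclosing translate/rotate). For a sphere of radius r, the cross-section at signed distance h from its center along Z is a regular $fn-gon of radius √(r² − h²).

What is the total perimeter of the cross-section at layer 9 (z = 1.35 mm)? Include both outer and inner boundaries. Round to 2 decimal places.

65.00 mm

At z = 1.35 mm: the cube (footprint 17.5×15) is included at this height (perimeter 65.00 mm); the sphere at (-2, 2) is not intersected at this z (|z−center|=11.650 > r=11.5); the cube at (2.5, 11) does not reach this height (z outside [2, 18]); Taking the union: only the 17.5×15 cube is present, so the union is just that shape — boundary = 65.00 mm. Overall, the cross-section is a single solid region. Total boundary length (outer) = 65.00 mm.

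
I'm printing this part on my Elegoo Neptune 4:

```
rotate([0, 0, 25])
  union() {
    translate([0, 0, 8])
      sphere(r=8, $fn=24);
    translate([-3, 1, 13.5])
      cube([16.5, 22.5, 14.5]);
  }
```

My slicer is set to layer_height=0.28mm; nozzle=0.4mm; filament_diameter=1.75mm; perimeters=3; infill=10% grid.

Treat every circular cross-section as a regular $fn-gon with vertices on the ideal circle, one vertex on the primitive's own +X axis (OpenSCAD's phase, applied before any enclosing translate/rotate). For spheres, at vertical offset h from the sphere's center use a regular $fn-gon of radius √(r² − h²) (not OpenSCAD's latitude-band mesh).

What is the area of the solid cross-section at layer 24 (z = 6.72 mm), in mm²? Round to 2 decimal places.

At z = 6.72 mm: the r=8 sphere contributes a regular 24-gon of circumradius √(8²−1.28²) = 7.897 (area = (24/2)·7.897²·sin(360°/24) = 193.68 mm²); the cube at (-3, 1) is not intersected at this z (z outside [13.5, 28]); Merging all regions: only the r=8 sphere is present, so the union is just that shape — area = 193.68 mm²; (rotated 25° about Z; rotation is an isometry so areas/perimeters/island counts are preserved). Overall, the cross-section is a single solid region. Net area = 193.68 mm².

193.68 mm²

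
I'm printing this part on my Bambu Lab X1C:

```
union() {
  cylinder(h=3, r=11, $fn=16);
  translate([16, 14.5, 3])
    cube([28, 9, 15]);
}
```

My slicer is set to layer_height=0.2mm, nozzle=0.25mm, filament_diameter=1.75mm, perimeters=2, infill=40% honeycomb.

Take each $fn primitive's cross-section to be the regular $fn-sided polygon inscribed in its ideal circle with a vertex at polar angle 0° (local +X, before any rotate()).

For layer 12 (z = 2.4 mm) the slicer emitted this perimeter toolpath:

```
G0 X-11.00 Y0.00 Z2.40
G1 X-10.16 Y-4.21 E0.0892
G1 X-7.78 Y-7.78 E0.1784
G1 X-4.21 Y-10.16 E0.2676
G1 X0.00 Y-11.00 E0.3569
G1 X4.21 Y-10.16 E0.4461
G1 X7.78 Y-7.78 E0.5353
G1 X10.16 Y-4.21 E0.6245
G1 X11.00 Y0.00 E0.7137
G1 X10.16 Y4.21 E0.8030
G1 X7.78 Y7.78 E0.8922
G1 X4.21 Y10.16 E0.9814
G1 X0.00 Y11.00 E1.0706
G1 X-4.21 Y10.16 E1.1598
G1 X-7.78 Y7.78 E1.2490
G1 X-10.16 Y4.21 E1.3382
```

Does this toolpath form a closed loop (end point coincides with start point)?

no

Start point (G0): (-11.00, 0.00). End point (last G1): the path does not return to the start — open.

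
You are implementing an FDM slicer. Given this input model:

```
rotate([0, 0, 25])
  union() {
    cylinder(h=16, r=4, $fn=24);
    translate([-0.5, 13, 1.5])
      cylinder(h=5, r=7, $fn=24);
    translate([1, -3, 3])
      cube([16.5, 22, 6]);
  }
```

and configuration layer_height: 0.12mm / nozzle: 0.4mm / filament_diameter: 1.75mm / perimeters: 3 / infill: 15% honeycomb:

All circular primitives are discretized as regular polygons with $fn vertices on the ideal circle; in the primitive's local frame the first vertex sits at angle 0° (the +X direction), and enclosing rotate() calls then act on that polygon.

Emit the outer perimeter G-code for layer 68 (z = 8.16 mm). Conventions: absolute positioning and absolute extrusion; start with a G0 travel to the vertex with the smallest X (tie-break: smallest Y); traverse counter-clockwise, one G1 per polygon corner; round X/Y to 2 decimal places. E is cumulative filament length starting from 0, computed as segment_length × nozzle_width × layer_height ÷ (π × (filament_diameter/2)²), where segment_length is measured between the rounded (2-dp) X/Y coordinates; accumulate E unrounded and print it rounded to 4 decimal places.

At z = 8.16 mm: the cylinder: section is a regular 24-gon, circumradius r=4; the cylinder at (-0.5, 13) is absent (z outside [1.5, 6.5]); the cube at (1, -3) (footprint 16.5×22) is included at this height; Combining (union): the regions partially overlap (shared area 16.17 mm²), so overlapping operands fuse into one piece — 1 connected region; (rotated 25° about Z; rotation is an isometry so areas/perimeters/island counts are preserved). The outline is a single polygon with 20 vertices. Extrusion per mm of travel: 0.4 × 0.12 / (π × 0.875²) = 0.019956. Accumulating E over each segment gives final E = 1.6945.

G0 X-7.12 Y17.64 Z8.16
G1 X-0.73 Y3.93 E0.3019
G1 X-1.69 Y3.63 E0.3219
G1 X-2.57 Y3.06 E0.3429
G1 X-3.28 Y2.29 E0.3638
G1 X-3.76 Y1.37 E0.3845
G1 X-3.98 Y0.35 E0.4053
G1 X-3.94 Y-0.69 E0.4261
G1 X-3.63 Y-1.69 E0.4469
G1 X-3.06 Y-2.57 E0.4679
G1 X-2.29 Y-3.28 E0.4888
G1 X-1.37 Y-3.76 E0.5095
G1 X-0.35 Y-3.98 E0.5303
G1 X0.69 Y-3.94 E0.5511
G1 X1.69 Y-3.63 E0.5720
G1 X2.57 Y-3.06 E0.5929
G1 X3.28 Y-2.29 E0.6138
G1 X3.63 Y-1.62 E0.6289
G1 X17.13 Y4.68 E0.9262
G1 X7.83 Y24.62 E1.3653
G1 X-7.12 Y17.64 E1.6945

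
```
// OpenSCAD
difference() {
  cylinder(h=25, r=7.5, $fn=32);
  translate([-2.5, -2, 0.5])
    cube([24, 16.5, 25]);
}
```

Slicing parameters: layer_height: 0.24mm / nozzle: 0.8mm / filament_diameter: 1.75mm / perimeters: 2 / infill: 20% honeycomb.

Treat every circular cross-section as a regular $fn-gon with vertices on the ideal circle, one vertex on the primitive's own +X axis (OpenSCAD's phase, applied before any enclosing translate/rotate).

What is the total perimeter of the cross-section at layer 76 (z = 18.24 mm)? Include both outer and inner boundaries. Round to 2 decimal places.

At z = 18.24 mm: the r=7.5 cylinder contributes a regular 32-gon of circumradius 7.5 (perimeter = 2·32·7.500·sin(180°/32) = 47.05 mm); the 24×16.5 cube at (-2.5, -2) contributes its full rectangle (perimeter 81.00 mm); After the difference (first − rest): starting from the r=7.5 cylinder, the 24×16.5 cube at (-2.5, -2) partially overlaps it — only the 82.00 mm² overlap (of its 396.00 mm²) is removed, clipping the outline — boundary = 49.44 mm. Overall, the cross-section is a single solid region. Total boundary length (outer) = 49.44 mm.

49.44 mm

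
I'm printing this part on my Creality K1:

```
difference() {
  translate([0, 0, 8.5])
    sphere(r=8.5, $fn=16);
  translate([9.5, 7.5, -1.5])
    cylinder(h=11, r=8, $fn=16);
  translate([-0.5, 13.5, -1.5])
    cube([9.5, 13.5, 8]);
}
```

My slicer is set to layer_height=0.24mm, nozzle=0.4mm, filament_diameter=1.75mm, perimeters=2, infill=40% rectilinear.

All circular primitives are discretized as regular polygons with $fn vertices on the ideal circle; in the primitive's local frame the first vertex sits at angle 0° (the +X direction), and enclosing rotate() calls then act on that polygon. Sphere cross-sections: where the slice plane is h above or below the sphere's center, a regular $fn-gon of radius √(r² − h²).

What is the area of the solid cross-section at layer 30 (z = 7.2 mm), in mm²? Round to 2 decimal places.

At z = 7.2 mm: the sphere: section is a regular 16-gon, circumradius = √(r²−h²) = √(8.5²−1.3²) = 8.400 (area = (16/2)·8.400²·sin(360°/16) = 216.02 mm²); the r=8 cylinder at (9.5, 7.5) contributes a regular 16-gon of circumradius 8 (area = (16/2)·8.000²·sin(360°/16) = 195.93 mm²); the cube at (-0.5, 13.5) does not reach this height (z outside [-1.5, 6.5]); Subtracting the remaining from the first: starting from the r=8.5 sphere (216.02 mm²), the r=8 cylinder at (9.5, 7.5) partially overlaps it — only the 30.14 mm² overlap (of its 195.93 mm²) is removed, clipping the outline — area = 185.88 mm². Overall, the cross-section is a single solid region. Net area = 185.88 mm².

185.88 mm²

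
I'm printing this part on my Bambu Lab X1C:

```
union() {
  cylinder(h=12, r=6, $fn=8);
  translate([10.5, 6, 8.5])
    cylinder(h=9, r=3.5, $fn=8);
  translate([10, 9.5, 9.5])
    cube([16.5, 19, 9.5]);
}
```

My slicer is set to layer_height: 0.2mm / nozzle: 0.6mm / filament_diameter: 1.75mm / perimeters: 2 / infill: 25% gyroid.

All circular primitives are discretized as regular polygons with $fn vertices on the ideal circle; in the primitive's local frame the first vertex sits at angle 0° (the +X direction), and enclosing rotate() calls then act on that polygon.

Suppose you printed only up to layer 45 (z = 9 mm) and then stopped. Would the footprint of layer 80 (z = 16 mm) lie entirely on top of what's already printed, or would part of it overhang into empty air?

Compare the two slices. At z = 9: the r=6 cylinder contributes a regular 8-gon of circumradius 6 (area = (8/2)·6.000²·sin(360°/8) = 101.82 mm²); the r=3.5 cylinder at (10.5, 6) gives a regular 8-gon of circumradius 3.5 (constant along its height) (area = (8/2)·3.500²·sin(360°/8) = 34.65 mm²); the cube at (10, 9.5) does not reach this height (z outside [9.5, 19]); Combining (union): the 2 present regions are separate (no shared area or edge), so areas and boundary lengths simply add and each stays a separate island — area = 136.47 mm². At z = 16: the cylinder is not intersected at this z (z outside [0, 12]); the r=3.5 cylinder at (10.5, 6) contributes a regular 8-gon of circumradius 3.5 (area = (8/2)·3.500²·sin(360°/8) = 34.65 mm²); the cube at (10, 9.5) (footprint 16.5×19) is included at this height (area 313.50 mm²); Merging all regions: the 2 present regions are separate (no shared area or edge), so areas and boundary lengths simply add and each stays a separate island — area = 348.15 mm². Checking containment: at z = 16 the cross-section extends beyond the z = 9 cross-section by about 313.50 mm².

part overhangs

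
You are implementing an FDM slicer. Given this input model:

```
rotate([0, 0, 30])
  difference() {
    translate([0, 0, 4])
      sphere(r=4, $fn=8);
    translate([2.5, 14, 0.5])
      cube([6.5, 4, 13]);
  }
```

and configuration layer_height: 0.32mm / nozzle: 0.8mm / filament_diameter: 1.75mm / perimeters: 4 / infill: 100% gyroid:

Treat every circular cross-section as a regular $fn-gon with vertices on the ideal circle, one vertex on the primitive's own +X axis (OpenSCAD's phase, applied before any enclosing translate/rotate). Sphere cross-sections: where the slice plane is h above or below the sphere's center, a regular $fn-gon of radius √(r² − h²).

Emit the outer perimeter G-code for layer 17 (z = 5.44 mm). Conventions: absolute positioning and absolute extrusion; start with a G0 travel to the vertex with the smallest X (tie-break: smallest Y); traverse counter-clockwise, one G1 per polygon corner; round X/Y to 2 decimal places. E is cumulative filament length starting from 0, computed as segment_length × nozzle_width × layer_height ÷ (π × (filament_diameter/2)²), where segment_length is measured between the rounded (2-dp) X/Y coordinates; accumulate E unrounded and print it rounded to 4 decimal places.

At z = 5.44 mm: the r=4 sphere slices to a regular 8-gon of circumradius 3.732 (√(r²−h²) with h=1.44 from center); the cube at (2.5, 14) is present — its section is the full 6.5×4 rectangle; After the difference (first − rest): starting from the r=4 sphere, the 6.5×4 cube at (2.5, 14) misses the remaining region (no effect) — 1 connected region; (rotated 30° about Z; rotation is an isometry so areas/perimeters/island counts are preserved). The outline is a single polygon with 8 vertices. Extrusion per mm of travel: 0.8 × 0.32 / (π × 0.875²) = 0.106432. Accumulating E over each segment gives final E = 2.4310.

G0 X-3.60 Y0.97 Z5.44
G1 X-3.23 Y-1.87 E0.3048
G1 X-0.97 Y-3.60 E0.6077
G1 X1.87 Y-3.23 E0.9126
G1 X3.60 Y-0.97 E1.2155
G1 X3.23 Y1.87 E1.5203
G1 X0.97 Y3.60 E1.8232
G1 X-1.87 Y3.23 E2.1281
G1 X-3.60 Y0.97 E2.4310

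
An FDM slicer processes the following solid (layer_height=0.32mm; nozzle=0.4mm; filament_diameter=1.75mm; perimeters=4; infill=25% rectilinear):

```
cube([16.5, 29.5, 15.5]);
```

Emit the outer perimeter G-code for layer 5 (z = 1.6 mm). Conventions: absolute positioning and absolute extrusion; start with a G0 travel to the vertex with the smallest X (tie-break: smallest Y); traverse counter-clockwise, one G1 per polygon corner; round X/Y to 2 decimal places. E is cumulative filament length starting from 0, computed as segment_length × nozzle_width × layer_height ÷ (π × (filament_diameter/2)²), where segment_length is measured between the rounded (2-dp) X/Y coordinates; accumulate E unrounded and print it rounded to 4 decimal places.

G0 X0.00 Y0.00 Z1.60
G1 X16.50 Y0.00 E0.8781
G1 X16.50 Y29.50 E2.4479
G1 X0.00 Y29.50 E3.3260
G1 X0.00 Y0.00 E4.8959

At z = 1.6 mm: the cube (footprint 16.5×29.5) is included at this height. The outline is a single polygon with 4 vertices. Extrusion per mm of travel: 0.4 × 0.32 / (π × 0.875²) = 0.053216. Accumulating E over each segment gives final E = 4.8959.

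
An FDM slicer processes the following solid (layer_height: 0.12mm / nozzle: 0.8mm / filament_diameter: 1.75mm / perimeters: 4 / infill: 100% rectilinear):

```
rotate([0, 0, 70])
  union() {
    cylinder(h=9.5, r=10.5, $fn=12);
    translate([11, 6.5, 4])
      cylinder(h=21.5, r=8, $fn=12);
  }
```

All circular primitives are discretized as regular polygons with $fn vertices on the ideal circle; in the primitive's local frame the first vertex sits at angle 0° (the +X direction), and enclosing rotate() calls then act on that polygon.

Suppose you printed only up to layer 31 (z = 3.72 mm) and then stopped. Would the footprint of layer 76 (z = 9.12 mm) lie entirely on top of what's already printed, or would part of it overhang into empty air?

Compare the two slices. At z = 3.72: the cylinder: section is a regular 12-gon, circumradius r=10.5 (area = (12/2)·10.500²·sin(360°/12) = 330.75 mm²); the cylinder at (11, 6.5) is absent (z outside [4, 25.5]); Combining (union): only the r=10.5 cylinder is present, so the union is just that shape — area = 330.75 mm²; (whole slice rotated 70° about Z — lengths, areas and connectivity unchanged). At z = 9.12: the r=10.5 cylinder contributes a regular 12-gon of circumradius 10.5 (area = (12/2)·10.500²·sin(360°/12) = 330.75 mm²); the r=8 cylinder at (11, 6.5) gives a regular 12-gon of circumradius 8 (constant along its height) (area = (12/2)·8.000²·sin(360°/12) = 192.00 mm²); Taking the union: the regions partially overlap — summed areas 522.75 mm² minus the doubly-counted overlap 46.17 mm² gives 476.58 mm² — area = 476.58 mm²; (rotated 70° about Z; rotation is an isometry so areas/perimeters/island counts are preserved). Checking containment: at z = 9.12 the cross-section extends beyond the z = 3.72 cross-section by about 145.83 mm².

part overhangs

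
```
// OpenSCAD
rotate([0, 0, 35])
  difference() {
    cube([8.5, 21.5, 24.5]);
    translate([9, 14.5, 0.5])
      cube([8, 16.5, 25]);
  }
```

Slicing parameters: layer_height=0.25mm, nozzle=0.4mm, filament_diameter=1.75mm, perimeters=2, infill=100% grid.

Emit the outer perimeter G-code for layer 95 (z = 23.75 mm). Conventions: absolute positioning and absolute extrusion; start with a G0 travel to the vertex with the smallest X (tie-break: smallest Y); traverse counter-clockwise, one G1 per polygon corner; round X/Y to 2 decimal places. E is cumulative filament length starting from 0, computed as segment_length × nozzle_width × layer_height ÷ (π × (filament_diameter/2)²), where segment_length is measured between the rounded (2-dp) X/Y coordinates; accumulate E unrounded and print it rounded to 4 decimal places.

G0 X-12.33 Y17.61 Z23.75
G1 X0.00 Y0.00 E0.8938
G1 X6.96 Y4.88 E1.2472
G1 X-5.37 Y22.49 E2.1409
G1 X-12.33 Y17.61 E2.4943

At z = 23.75 mm: the cube (footprint 8.5×21.5) is included at this height; the cube at (9, 14.5) (footprint 8×16.5) is included at this height; Taking the first minus the rest: starting from the 8.5×21.5 cube, the 8×16.5 cube at (9, 14.5) misses the remaining region (no effect) — 1 connected region; (whole slice rotated 35° about Z — lengths, areas and connectivity unchanged). The outline is a single polygon with 4 vertices. Extrusion per mm of travel: 0.4 × 0.25 / (π × 0.875²) = 0.041575. Accumulating E over each segment gives final E = 2.4943.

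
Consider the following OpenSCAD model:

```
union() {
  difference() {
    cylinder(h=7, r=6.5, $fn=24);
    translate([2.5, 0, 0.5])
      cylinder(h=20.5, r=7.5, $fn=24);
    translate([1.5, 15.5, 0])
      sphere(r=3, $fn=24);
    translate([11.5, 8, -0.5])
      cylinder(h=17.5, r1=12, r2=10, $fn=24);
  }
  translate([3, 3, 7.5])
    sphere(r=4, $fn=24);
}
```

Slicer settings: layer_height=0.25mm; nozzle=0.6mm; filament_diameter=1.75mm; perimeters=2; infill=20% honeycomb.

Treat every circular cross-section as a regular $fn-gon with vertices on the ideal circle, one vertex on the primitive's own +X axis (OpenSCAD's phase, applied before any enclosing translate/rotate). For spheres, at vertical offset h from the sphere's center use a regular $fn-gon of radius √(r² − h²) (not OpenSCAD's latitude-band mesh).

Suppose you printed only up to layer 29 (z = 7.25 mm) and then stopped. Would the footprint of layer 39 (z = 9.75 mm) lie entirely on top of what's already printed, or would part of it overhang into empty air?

Compare the two slices. At z = 7.25: the cylinder is absent (z outside [0, 7]); the r=7.5 cylinder at (2.5, 0) gives a regular 24-gon of circumradius 7.5 (constant along its height) (area = (24/2)·7.500²·sin(360°/24) = 174.70 mm²); the sphere at (1.5, 15.5) is absent (|z−center|=7.250 > r=3); the cone at (11.5, 8) (r1=12→r2=10) has section circumradius 11.114 here — a regular 24-gon (area = (24/2)·11.114²·sin(360°/24) = 383.65 mm²); After the difference (first − rest): the first operand is absent here, so nothing remains; the sphere at (3, 3): section is a regular 24-gon, circumradius = √(r²−h²) = √(4²−0.25²) = 3.992 (area = (24/2)·3.992²·sin(360°/24) = 49.50 mm²); Taking the union: only the r=4 sphere at (3, 3) is present, so the union is just that shape — area = 49.50 mm². At z = 9.75: the cylinder does not reach this height (z outside [0, 7]); the cylinder at (2.5, 0): section is a regular 24-gon, circumradius r=7.5 (area = (24/2)·7.500²·sin(360°/24) = 174.70 mm²); the sphere at (1.5, 15.5) is absent (|z−center|=9.750 > r=3); the cone at (11.5, 8): at t=0.586 of its height the radius interpolates to r₁+(r₂−r₁)t = 10.829, giving a regular 24-gon of that circumradius (area = (24/2)·10.829²·sin(360°/24) = 364.18 mm²); After the difference (first − rest): the first operand is absent here, so nothing remains; the r=4 sphere at (3, 3) contributes a regular 24-gon of circumradius √(4²−2.25²) = 3.307 (area = (24/2)·3.307²·sin(360°/24) = 33.97 mm²); Merging all regions: only the r=4 sphere at (3, 3) is present, so the union is just that shape — area = 33.97 mm². Checking containment: the cross-section at z = 9.75 is a subset of the cross-section at z = 7.25.

entirely on top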